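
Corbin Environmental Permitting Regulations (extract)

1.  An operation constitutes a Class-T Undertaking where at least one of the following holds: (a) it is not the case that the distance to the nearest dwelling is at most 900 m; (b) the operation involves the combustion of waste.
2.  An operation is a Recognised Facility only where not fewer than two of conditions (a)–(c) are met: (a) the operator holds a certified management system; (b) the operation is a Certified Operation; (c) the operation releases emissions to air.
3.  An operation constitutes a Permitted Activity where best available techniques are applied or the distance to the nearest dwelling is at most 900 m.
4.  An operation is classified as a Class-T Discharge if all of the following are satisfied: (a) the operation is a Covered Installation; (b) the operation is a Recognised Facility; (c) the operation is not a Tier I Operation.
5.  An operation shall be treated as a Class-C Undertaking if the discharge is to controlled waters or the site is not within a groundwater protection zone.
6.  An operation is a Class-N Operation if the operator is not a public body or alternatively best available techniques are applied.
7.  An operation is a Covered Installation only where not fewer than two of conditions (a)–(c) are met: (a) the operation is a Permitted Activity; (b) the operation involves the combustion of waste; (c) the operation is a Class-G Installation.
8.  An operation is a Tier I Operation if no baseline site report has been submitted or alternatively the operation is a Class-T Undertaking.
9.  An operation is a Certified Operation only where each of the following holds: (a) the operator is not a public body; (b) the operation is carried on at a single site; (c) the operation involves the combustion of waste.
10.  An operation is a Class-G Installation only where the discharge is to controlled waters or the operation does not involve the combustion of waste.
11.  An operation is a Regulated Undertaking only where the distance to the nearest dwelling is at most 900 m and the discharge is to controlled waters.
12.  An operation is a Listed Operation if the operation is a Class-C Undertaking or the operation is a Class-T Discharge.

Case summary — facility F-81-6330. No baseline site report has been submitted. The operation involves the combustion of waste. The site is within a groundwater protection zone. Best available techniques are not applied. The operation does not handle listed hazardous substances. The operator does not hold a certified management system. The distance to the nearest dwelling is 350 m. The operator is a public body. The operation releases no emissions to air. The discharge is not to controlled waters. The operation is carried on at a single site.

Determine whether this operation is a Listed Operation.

Under paragraph 5: the discharge is to controlled waters? no; or the site is not within a groundwater protection zone? no. So the operation is not a Class-C Undertaking.
Under paragraph 3: best available techniques are applied? no; or distance to the nearest dwelling: 350 m ≤ 900 m? yes. So the operation is a Permitted Activity.
Under paragraph 10: the discharge is to controlled waters? no; or the operation does not involve the combustion of waste? no. So the operation is not a Class-G Installation.
Under paragraph 7: Permitted Activity (paragraph 3)? yes; the operation involves the combustion of waste? yes; Class-G Installation (paragraph 10)? no — 2 of 3 hold (need ≥2) → satisfied.
Under paragraph 9: the operator is not a public body? no; and the operation is carried on at a single site? yes; and the operation involves the combustion of waste? yes. So the operation is not a Certified Operation.
Under paragraph 2: the operator holds a certified management system? no; Certified Operation (paragraph 9)? no; the operation releases emissions to air? no — 0 of 3 hold (need ≥2) → not satisfied.
Under paragraph 1: distance to the nearest dwelling: 350 m ≤ 900 m? yes, so negated condition no; or the operation involves the combustion of waste? yes. So the operation is a Class-T Undertaking.
Under paragraph 8: no baseline site report has been submitted? yes; or Class-T Undertaking (paragraph 1)? yes. So the operation is a Tier I Operation.
Under paragraph 4: Covered Installation (paragraph 7)? yes; and Recognised Facility (paragraph 2)? no; and not a Tier I Operation (paragraph 8)? no. So the operation is not a Class-T Discharge.
Under paragraph 12: Class-C Undertaking (paragraph 5)? no; or Class-T Discharge (paragraph 4)? no. So the operation is not a Listed Operation.

No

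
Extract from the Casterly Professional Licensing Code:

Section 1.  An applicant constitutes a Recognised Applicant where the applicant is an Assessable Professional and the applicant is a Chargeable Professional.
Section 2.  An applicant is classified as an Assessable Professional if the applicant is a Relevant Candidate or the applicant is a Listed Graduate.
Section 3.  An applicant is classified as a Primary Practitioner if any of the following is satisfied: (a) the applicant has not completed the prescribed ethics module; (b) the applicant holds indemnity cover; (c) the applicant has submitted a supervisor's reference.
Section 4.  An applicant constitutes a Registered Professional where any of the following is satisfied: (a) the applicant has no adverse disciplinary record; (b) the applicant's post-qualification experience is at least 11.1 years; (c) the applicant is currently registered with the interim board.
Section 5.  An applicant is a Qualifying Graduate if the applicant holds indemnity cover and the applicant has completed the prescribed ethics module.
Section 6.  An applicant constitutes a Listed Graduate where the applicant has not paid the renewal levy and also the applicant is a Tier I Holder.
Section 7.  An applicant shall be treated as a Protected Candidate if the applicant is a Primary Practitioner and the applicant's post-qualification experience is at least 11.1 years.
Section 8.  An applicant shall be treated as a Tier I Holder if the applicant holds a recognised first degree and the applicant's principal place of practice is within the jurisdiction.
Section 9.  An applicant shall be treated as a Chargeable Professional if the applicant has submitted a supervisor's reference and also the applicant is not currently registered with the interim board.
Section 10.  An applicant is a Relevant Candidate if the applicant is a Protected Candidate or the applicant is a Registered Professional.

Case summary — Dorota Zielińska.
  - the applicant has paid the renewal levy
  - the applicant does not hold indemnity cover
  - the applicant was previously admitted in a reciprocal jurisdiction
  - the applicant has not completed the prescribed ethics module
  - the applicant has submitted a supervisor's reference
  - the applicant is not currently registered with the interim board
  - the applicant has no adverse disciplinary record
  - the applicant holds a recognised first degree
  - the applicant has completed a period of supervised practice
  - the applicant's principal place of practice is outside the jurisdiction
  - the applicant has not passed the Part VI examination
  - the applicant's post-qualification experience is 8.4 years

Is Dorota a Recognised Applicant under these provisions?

Yes

section 3 — Primary Practitioner: [the applicant has not completed the prescribed ethics module? yes] OR [the applicant holds indemnity cover? no] OR [the applicant has submitted a supervisor's reference? yes] → satisfied.
section 7 — Protected Candidate: [Primary Practitioner (section 3)? yes] AND [applicant's post-qualification experience: 8.4 years ≥ 11.1 years? no] → not satisfied.
section 4 — Registered Professional: [the applicant has no adverse disciplinary record? yes] OR [applicant's post-qualification experience: 8.4 years ≥ 11.1 years? no] OR [the applicant is currently registered with the interim board? no] → satisfied.
section 10 — Relevant Candidate: [Protected Candidate (section 7)? no] OR [Registered Professional (section 4)? yes] → satisfied.
section 8 — Tier I Holder: [the applicant holds a recognised first degree? yes] AND [the applicant's principal place of practice is within the jurisdiction? no] → not satisfied.
section 6 — Listed Graduate: [the applicant has not paid the renewal levy? no] AND [Tier I Holder (section 8)? no] → not satisfied.
section 2 — Assessable Professional: [Relevant Candidate (section 10)? yes] OR [Listed Graduate (section 6)? no] → satisfied.
section 9 — Chargeable Professional: [the applicant has submitted a supervisor's reference? yes] AND [the applicant is not currently registered with the interim board? yes] → satisfied.
section 1 — Recognised Applicant: [Assessable Professional (section 2)? yes] AND [Chargeable Professional (section 9)? yes] → satisfied.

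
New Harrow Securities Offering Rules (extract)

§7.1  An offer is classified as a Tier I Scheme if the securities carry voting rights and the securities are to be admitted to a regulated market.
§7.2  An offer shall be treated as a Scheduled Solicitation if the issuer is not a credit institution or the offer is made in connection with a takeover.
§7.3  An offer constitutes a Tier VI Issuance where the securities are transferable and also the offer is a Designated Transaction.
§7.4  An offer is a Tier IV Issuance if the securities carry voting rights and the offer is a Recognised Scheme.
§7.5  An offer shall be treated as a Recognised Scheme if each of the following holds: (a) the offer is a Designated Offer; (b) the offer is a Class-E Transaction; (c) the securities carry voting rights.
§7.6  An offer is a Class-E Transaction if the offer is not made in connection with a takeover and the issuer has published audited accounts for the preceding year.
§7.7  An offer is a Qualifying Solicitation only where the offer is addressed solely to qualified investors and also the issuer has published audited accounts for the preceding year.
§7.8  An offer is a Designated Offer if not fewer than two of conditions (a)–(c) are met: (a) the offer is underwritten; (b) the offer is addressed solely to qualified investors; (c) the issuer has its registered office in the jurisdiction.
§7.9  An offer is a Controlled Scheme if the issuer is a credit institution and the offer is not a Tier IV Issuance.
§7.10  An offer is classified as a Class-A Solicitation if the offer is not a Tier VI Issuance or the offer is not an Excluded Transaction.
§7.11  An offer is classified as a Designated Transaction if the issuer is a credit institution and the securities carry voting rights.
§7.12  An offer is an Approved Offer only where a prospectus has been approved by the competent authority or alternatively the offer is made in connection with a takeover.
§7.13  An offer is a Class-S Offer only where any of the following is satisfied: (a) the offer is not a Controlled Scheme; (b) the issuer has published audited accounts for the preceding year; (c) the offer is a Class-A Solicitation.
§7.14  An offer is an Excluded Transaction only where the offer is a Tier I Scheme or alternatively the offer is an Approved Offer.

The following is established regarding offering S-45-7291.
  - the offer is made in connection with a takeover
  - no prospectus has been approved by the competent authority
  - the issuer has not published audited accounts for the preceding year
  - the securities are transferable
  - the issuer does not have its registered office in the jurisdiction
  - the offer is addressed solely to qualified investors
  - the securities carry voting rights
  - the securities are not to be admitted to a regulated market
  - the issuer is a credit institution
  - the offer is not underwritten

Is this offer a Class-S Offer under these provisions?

Under §7.8: the offer is underwritten? no; the offer is addressed solely to qualified investors? yes; the issuer has its registered office in the jurisdiction? no — 1 of 3 hold (need ≥2) → not satisfied.
Under §7.6: the offer is not made in connection with a takeover? no; and the issuer has published audited accounts for the preceding year? no. So the offer is not a Class-E Transaction.
Under §7.5: Designated Offer (§7.8)? no; and Class-E Transaction (§7.6)? no; and the securities carry voting rights? yes. So the offer is not a Recognised Scheme.
Under §7.4: the securities carry voting rights? yes; and Recognised Scheme (§7.5)? no. So the offer is not a Tier IV Issuance.
Under §7.9: the issuer is a credit institution? yes; and not a Tier IV Issuance (§7.4)? yes. So the offer is a Controlled Scheme.
Under §7.11: the issuer is a credit institution? yes; and the securities carry voting rights? yes. So the offer is a Designated Transaction.
Under §7.3: the securities are transferable? yes; and Designated Transaction (§7.11)? yes. So the offer is a Tier VI Issuance.
Under §7.1: the securities carry voting rights? yes; and the securities are to be admitted to a regulated market? no. So the offer is not a Tier I Scheme.
Under §7.12: a prospectus has been approved by the competent authority? no; or the offer is made in connection with a takeover? yes. So the offer is an Approved Offer.
Under §7.14: Tier I Scheme (§7.1)? no; or Approved Offer (§7.12)? yes. So the offer is an Excluded Transaction.
Under §7.10: not a Tier VI Issuance (§7.3)? no; or not an Excluded Transaction (§7.14)? no. So the offer is not a Class-A Solicitation.
Under §7.13: not a Controlled Scheme (§7.9)? no; or the issuer has published audited accounts for the preceding year? no; or Class-A Solicitation (§7.10)? no. So the offer is not a Class-S Offer.

No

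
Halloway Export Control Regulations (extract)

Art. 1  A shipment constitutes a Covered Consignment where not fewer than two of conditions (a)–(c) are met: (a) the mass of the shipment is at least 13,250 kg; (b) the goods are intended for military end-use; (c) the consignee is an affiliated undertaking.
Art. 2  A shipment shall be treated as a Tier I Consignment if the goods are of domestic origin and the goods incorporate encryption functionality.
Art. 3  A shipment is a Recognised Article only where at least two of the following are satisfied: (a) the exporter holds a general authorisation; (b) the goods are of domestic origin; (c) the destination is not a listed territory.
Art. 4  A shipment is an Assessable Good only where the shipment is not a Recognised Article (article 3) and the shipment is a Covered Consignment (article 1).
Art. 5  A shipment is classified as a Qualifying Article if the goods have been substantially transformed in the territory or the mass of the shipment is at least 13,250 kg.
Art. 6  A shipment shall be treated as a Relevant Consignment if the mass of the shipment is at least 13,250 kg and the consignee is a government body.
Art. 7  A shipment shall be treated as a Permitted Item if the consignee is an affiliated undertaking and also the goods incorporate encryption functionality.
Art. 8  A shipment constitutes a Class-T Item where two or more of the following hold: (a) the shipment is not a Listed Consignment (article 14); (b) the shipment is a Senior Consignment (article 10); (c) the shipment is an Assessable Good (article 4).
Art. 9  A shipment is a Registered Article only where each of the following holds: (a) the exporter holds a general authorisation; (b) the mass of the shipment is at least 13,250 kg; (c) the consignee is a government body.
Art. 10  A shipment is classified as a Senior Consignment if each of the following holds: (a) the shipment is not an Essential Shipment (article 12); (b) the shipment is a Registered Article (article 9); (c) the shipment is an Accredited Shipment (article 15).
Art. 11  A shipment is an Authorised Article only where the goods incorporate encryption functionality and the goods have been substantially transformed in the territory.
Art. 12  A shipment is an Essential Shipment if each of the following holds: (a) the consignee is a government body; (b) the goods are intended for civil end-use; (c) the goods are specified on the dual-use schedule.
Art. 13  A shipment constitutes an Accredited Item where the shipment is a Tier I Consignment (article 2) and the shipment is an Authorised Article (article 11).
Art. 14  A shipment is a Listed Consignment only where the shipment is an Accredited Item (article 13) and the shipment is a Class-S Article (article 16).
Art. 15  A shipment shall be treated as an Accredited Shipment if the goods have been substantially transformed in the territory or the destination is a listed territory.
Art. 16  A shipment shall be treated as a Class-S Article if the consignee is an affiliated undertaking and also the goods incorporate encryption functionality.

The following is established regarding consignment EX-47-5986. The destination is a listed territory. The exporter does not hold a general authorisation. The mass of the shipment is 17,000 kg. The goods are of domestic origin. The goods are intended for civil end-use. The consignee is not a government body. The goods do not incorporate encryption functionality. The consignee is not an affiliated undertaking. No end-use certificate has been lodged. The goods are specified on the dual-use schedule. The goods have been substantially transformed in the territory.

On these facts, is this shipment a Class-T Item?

No

article 2 — Tier I Consignment: [the goods are of domestic origin? yes] AND [the goods incorporate encryption functionality? no] → not satisfied.
article 11 — Authorised Article: [the goods incorporate encryption functionality? no] AND [the goods have been substantially transformed in the territory? yes] → not satisfied.
article 13 — Accredited Item: [Tier I Consignment (article 2)? no] AND [Authorised Article (article 11)? no] → not satisfied.
article 16 — Class-S Article: [the consignee is an affiliated undertaking? no] AND [the goods incorporate encryption functionality? no] → not satisfied.
article 14 — Listed Consignment: [Accredited Item (article 13)? no] AND [Class-S Article (article 16)? no] → not satisfied.
article 12 — Essential Shipment: [the consignee is a government body? no] AND [the goods are intended for civil end-use? yes] AND [the goods are specified on the dual-use schedule? yes] → not satisfied.
article 9 — Registered Article: [the exporter holds a general authorisation? no] AND [mass of the shipment: 17,000 kg ≥ 13,250 kg? yes] AND [the consignee is a government body? no] → not satisfied.
article 15 — Accredited Shipment: [the goods have been substantially transformed in the territory? yes] OR [the destination is a listed territory? yes] → satisfied.
article 10 — Senior Consignment: [not an Essential Shipment (article 12)? yes] AND [Registered Article (article 9)? no] AND [Accredited Shipment (article 15)? yes] → not satisfied.
article 3 — Recognised Article: the exporter holds a general authorisation? no; the goods are of domestic origin? yes; the destination is not a listed territory? no — 1 of 3 hold (need ≥2) → not satisfied.
article 1 — Covered Consignment: mass of the shipment: 17,000 kg ≥ 13,250 kg? yes; the goods are intended for military end-use? no; the consignee is an affiliated undertaking? no — 1 of 3 hold (need ≥2) → not satisfied.
article 4 — Assessable Good: [not a Recognised Article (article 3)? yes] AND [Covered Consignment (article 1)? no] → not satisfied.
article 8 — Class-T Item: not a Listed Consignment (article 14)? yes; Senior Consignment (article 10)? no; Assessable Good (article 4)? no — 1 of 3 hold (need ≥2) → not satisfied.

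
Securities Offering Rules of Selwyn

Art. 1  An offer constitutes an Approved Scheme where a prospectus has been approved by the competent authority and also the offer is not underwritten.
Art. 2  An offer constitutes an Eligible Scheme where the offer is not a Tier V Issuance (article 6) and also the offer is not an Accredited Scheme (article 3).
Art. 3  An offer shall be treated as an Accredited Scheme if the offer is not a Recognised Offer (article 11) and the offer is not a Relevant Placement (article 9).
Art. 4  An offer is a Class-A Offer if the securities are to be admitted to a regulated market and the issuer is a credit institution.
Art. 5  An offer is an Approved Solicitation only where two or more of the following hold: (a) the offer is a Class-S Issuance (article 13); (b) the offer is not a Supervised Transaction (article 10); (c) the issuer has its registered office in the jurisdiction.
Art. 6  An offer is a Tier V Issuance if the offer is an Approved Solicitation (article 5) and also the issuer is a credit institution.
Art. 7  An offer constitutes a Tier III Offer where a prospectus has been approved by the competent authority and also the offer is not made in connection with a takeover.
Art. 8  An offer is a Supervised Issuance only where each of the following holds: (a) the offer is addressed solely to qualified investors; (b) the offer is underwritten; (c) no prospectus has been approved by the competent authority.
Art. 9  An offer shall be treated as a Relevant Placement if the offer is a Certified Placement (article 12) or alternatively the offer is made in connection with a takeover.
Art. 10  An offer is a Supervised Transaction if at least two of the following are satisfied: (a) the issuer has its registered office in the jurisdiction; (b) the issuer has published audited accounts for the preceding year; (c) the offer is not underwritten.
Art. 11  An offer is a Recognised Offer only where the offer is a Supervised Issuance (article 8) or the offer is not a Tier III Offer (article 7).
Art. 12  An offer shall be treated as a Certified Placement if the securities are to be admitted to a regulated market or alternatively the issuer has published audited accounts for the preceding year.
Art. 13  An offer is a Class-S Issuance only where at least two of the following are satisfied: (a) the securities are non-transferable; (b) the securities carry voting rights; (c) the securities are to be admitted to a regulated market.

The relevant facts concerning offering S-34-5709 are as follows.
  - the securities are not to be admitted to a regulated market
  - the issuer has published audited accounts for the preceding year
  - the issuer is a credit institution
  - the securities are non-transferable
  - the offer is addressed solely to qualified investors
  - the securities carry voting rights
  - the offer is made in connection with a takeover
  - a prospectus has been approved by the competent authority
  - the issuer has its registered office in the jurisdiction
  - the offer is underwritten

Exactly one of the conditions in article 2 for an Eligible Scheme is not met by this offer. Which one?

article 13 — Class-S Issuance: the securities are non-transferable? yes; the securities carry voting rights? yes; the securities are to be admitted to a regulated market? no — 2 of 3 hold (need ≥2) → satisfied.
article 10 — Supervised Transaction: the issuer has its registered office in the jurisdiction? yes; the issuer has published audited accounts for the preceding year? yes; the offer is not underwritten? no — 2 of 3 hold (need ≥2) → satisfied.
article 5 — Approved Solicitation: Class-S Issuance (article 13)? yes; not a Supervised Transaction (article 10)? no; the issuer has its registered office in the jurisdiction? yes — 2 of 3 hold (need ≥2) → satisfied.
article 6 — Tier V Issuance: [Approved Solicitation (article 5)? yes] AND [the issuer is a credit institution? yes] → satisfied.
article 8 — Supervised Issuance: [the offer is addressed solely to qualified investors? yes] AND [the offer is underwritten? yes] AND [no prospectus has been approved by the competent authority? no] → not satisfied.
article 7 — Tier III Offer: [a prospectus has been approved by the competent authority? yes] AND [the offer is not made in connection with a takeover? no] → not satisfied.
article 11 — Recognised Offer: [Supervised Issuance (article 8)? no] OR [not a Tier III Offer (article 7)? yes] → satisfied.
article 12 — Certified Placement: [the securities are to be admitted to a regulated market? no] OR [the issuer has published audited accounts for the preceding year? yes] → satisfied.
article 9 — Relevant Placement: [Certified Placement (article 12)? yes] OR [the offer is made in connection with a takeover? yes] → satisfied.
article 3 — Accredited Scheme: [not a Recognised Offer (article 11)? no] AND [not a Relevant Placement (article 9)? no] → not satisfied.
article 2 — Eligible Scheme: [not a Tier V Issuance (article 6)? no] AND [not an Accredited Scheme (article 3)? yes] → not satisfied.

Tier V Issuance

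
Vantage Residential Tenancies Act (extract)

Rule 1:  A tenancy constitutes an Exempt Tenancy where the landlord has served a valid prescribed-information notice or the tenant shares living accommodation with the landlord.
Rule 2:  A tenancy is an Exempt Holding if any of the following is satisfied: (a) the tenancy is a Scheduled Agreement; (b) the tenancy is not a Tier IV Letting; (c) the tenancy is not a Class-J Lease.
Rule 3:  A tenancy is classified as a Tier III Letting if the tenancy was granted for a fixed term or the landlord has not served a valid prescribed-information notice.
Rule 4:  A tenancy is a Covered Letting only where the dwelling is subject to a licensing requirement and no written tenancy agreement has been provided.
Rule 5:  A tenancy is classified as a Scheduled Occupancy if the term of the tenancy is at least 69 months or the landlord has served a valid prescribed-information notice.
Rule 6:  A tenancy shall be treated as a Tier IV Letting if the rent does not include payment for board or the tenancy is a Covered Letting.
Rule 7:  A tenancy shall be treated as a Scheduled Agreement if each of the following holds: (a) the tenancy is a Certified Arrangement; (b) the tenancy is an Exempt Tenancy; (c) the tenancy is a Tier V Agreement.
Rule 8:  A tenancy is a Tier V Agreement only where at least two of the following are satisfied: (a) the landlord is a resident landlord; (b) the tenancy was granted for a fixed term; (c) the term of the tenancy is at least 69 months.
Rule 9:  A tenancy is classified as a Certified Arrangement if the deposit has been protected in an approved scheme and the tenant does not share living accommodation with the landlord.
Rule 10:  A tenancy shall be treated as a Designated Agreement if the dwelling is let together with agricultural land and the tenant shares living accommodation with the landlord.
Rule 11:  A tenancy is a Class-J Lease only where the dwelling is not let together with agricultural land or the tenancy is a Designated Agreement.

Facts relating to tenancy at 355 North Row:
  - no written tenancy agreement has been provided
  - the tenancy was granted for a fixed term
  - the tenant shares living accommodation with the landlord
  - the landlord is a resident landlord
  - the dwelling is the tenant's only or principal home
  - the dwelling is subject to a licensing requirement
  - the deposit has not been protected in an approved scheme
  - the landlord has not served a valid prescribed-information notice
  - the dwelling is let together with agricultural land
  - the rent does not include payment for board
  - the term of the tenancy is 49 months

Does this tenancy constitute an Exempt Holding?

No

rule 9 — Certified Arrangement: [the deposit has been protected in an approved scheme? no] AND [the tenant does not share living accommodation with the landlord? no] → not satisfied.
rule 1 — Exempt Tenancy: [the landlord has served a valid prescribed-information notice? no] OR [the tenant shares living accommodation with the landlord? yes] → satisfied.
rule 8 — Tier V Agreement: the landlord is a resident landlord? yes; the tenancy was granted for a fixed term? yes; term of the tenancy: 49 months ≥ 69 months? no — 2 of 3 hold (need ≥2) → satisfied.
rule 7 — Scheduled Agreement: [Certified Arrangement (rule 9)? no] AND [Exempt Tenancy (rule 1)? yes] AND [Tier V Agreement (rule 8)? yes] → not satisfied.
rule 4 — Covered Letting: [the dwelling is subject to a licensing requirement? yes] AND [no written tenancy agreement has been provided? yes] → satisfied.
rule 6 — Tier IV Letting: [the rent does not include payment for board? yes] OR [Covered Letting (rule 4)? yes] → satisfied.
rule 10 — Designated Agreement: [the dwelling is let together with agricultural land? yes] AND [the tenant shares living accommodation with the landlord? yes] → satisfied.
rule 11 — Class-J Lease: [the dwelling is not let together with agricultural land? no] OR [Designated Agreement (rule 10)? yes] → satisfied.
rule 2 — Exempt Holding: [Scheduled Agreement (rule 7)? no] OR [not a Tier IV Letting (rule 6)? no] OR [not a Class-J Lease (rule 11)? no] → not satisfied.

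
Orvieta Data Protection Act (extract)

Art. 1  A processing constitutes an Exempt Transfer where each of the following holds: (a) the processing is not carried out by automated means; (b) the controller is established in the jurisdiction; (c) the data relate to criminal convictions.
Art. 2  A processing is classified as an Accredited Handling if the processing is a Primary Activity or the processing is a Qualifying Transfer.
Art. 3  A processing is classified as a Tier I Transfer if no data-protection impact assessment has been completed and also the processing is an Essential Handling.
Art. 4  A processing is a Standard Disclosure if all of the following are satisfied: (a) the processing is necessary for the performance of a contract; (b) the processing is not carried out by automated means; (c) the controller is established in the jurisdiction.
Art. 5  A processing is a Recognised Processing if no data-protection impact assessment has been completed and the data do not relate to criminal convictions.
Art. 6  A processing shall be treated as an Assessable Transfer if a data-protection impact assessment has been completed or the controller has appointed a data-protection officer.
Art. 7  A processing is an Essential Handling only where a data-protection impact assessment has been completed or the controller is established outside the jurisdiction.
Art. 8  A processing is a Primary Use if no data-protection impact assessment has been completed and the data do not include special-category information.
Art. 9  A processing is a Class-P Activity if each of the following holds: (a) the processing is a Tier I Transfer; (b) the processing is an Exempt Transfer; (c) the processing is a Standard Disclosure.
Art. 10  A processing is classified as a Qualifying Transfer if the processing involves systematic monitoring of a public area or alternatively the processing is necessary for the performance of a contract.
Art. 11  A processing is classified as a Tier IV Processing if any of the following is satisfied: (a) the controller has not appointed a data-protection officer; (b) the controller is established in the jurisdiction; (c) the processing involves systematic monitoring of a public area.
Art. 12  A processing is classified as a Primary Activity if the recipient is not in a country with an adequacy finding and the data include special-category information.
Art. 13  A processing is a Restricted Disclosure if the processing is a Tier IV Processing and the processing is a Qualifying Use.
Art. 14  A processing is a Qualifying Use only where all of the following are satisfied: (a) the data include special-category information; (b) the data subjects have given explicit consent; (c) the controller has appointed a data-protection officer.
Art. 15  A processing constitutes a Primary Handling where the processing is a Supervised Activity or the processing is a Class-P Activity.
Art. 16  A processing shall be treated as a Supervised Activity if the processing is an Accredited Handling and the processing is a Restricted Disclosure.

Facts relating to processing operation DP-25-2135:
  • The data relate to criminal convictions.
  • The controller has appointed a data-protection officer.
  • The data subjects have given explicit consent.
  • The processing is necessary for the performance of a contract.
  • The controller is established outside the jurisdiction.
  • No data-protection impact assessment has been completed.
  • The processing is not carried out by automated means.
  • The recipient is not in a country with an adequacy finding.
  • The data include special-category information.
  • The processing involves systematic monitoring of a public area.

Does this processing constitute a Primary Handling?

Under article 12: the recipient is not in a country with an adequacy finding? yes; and the data include special-category information? yes. So the processing is a Primary Activity.
Under article 10: the processing involves systematic monitoring of a public area? yes; or the processing is necessary for the performance of a contract? yes. So the processing is a Qualifying Transfer.
Under article 2: Primary Activity (article 12)? yes; or Qualifying Transfer (article 10)? yes. So the processing is an Accredited Handling.
Under article 11: the controller has not appointed a data-protection officer? no; or the controller is established in the jurisdiction? no; or the processing involves systematic monitoring of a public area? yes. So the processing is a Tier IV Processing.
Under article 14: the data include special-category information? yes; and the data subjects have given explicit consent? yes; and the controller has appointed a data-protection officer? yes. So the processing is a Qualifying Use.
Under article 13: Tier IV Processing (article 11)? yes; and Qualifying Use (article 14)? yes. So the processing is a Restricted Disclosure.
Under article 16: Accredited Handling (article 2)? yes; and Restricted Disclosure (article 13)? yes. So the processing is a Supervised Activity.
Under article 7: a data-protection impact assessment has been completed? no; or the controller is established outside the jurisdiction? yes. So the processing is an Essential Handling.
Under article 3: no data-protection impact assessment has been completed? yes; and Essential Handling (article 7)? yes. So the processing is a Tier I Transfer.
Under article 1: the processing is not carried out by automated means? yes; and the controller is established in the jurisdiction? no; and the data relate to criminal convictions? yes. So the processing is not an Exempt Transfer.
Under article 4: the processing is necessary for the performance of a contract? yes; and the processing is not carried out by automated means? yes; and the controller is established in the jurisdiction? no. So the processing is not a Standard Disclosure.
Under article 9: Tier I Transfer (article 3)? yes; and Exempt Transfer (article 1)? no; and Standard Disclosure (article 4)? no. So the processing is not a Class-P Activity.
Under article 15: Supervised Activity (article 16)? yes; or Class-P Activity (article 9)? no. So the processing is a Primary Handling.

Yes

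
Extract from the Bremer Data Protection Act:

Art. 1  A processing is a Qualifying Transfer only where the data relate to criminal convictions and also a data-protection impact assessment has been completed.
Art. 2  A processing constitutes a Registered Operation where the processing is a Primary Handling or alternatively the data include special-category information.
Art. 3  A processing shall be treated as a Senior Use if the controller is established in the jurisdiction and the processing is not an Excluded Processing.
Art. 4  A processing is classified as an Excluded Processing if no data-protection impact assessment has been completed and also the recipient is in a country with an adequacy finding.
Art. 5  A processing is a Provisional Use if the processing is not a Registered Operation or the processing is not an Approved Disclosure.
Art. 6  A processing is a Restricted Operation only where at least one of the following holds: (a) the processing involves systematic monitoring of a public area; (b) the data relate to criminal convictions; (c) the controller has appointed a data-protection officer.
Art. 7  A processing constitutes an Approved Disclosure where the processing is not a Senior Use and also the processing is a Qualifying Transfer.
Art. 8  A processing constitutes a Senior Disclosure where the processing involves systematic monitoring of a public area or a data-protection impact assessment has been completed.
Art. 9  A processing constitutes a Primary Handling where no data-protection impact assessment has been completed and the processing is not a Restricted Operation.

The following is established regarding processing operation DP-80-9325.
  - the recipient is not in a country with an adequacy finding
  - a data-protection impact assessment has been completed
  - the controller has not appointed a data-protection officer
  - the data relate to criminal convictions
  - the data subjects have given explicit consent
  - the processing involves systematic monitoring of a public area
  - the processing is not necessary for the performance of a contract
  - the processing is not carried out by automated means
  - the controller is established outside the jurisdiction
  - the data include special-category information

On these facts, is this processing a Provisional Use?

article 6 — Restricted Operation: [the processing involves systematic monitoring of a public area? yes] OR [the data relate to criminal convictions? yes] OR [the controller has appointed a data-protection officer? no] → satisfied.
article 9 — Primary Handling: [no data-protection impact assessment has been completed? no] AND [not a Restricted Operation (article 6)? no] → not satisfied.
article 2 — Registered Operation: [Primary Handling (article 9)? no] OR [the data include special-category information? yes] → satisfied.
article 4 — Excluded Processing: [no data-protection impact assessment has been completed? no] AND [the recipient is in a country with an adequacy finding? no] → not satisfied.
article 3 — Senior Use: [the controller is established in the jurisdiction? no] AND [not an Excluded Processing (article 4)? yes] → not satisfied.
article 1 — Qualifying Transfer: [the data relate to criminal convictions? yes] AND [a data-protection impact assessment has been completed? yes] → satisfied.
article 7 — Approved Disclosure: [not a Senior Use (article 3)? yes] AND [Qualifying Transfer (article 1)? yes] → satisfied.
article 5 — Provisional Use: [not a Registered Operation (article 2)? no] OR [not an Approved Disclosure (article 7)? no] → not satisfied.

No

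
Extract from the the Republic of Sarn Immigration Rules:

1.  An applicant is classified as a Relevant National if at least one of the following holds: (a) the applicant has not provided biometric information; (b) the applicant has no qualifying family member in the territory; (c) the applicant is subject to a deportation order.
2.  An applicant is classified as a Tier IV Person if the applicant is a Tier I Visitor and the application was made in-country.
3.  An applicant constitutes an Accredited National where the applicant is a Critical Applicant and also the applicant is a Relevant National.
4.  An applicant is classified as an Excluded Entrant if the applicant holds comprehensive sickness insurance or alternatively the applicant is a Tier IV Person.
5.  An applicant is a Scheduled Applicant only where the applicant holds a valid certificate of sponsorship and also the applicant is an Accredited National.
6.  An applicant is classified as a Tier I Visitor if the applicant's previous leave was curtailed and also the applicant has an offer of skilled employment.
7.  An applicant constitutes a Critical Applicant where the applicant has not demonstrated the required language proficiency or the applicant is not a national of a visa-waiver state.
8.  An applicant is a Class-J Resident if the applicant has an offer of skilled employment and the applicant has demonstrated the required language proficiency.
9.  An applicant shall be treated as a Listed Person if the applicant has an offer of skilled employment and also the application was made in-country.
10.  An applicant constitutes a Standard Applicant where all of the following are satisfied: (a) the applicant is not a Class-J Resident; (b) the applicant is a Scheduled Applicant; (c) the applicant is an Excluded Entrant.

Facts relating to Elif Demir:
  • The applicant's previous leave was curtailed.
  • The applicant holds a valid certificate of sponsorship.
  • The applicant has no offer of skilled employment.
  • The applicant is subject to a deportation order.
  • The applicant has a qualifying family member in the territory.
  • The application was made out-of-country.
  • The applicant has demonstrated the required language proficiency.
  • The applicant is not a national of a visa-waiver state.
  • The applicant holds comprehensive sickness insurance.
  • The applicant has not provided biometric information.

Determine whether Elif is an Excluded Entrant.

paragraph 6 — Tier I Visitor: [the applicant's previous leave was curtailed? yes] AND [the applicant has an offer of skilled employment? no] → not satisfied.
paragraph 2 — Tier IV Person: [Tier I Visitor (paragraph 6)? no] AND [the application was made in-country? no] → not satisfied.
paragraph 4 — Excluded Entrant: [the applicant holds comprehensive sickness insurance? yes] OR [Tier IV Person (paragraph 2)? no] → satisfied.

Yes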